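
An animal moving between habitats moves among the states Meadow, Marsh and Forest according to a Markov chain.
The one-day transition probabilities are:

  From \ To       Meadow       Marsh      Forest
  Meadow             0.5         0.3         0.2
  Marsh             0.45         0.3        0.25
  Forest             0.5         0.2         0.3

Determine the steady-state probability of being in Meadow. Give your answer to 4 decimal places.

0.4862

Let the stationary distribution be π with π = πP and π_1 + π_2 + π_3 = 1.
π_1 = 0.5·π_1 + 0.45·π_2 + 0.5·π_3
π_2 = 0.3·π_1 + 0.3·π_2 + 0.2·π_3
Solving with the normalization constraint gives π = (0.4862, 0.2762, 0.2376).
So the stationary probability of Meadow is 0.4862.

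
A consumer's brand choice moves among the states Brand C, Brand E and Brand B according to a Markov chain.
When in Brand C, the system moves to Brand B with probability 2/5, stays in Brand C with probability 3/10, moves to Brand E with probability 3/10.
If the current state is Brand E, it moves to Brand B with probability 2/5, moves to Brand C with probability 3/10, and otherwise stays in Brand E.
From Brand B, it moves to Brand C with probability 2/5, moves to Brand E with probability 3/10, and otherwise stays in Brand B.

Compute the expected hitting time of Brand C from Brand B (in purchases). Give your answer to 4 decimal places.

2.7027

Let t(s) be the expected number of purchases to first reach Brand C from state s, with t(Brand C) = 0. Conditioning on the first purchase:
t(Brand E) = 1 + 0.3·t(Brand E) + 0.4·t(Brand B)
t(Brand B) = 1 + 0.3·t(Brand E) + 0.3·t(Brand B)
Solving: t(Brand E) = 2.9730, t(Brand B) = 2.7027.
Expected purchases from Brand B to Brand C: 2.7027.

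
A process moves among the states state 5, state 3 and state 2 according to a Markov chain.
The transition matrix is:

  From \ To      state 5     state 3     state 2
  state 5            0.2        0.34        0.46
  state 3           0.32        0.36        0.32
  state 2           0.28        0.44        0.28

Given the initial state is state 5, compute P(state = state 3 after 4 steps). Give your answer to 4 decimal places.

0.3822

Propagate the distribution vector 4 steps from state 5.
After 0 steps: (1.0000, 0.0000, 0.0000)
After 1 step: (0.2000, 0.3400, 0.4600)
After 2 steps: (0.2776, 0.3928, 0.3296)
After 3 steps: (0.2735, 0.3808, 0.3457)
After 4 steps: (0.2734, 0.3822, 0.3445)
P(in state 3 after 4 steps) = 0.3822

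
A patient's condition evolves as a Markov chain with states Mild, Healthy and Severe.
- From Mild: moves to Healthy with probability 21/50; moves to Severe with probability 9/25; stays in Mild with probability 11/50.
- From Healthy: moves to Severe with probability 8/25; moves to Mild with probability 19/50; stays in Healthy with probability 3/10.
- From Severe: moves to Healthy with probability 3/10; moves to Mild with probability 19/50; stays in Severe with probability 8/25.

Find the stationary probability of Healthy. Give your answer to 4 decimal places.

0.3393

Let the stationary distribution be π with π = πP and π_1 + π_2 + π_3 = 1.
π_1 = 0.22·π_1 + 0.38·π_2 + 0.38·π_3
π_2 = 0.42·π_1 + 0.3·π_2 + 0.3·π_3
Solving with the normalization constraint gives π = (0.3276, 0.3393, 0.3331).
So the stationary probability of Healthy is 0.3393.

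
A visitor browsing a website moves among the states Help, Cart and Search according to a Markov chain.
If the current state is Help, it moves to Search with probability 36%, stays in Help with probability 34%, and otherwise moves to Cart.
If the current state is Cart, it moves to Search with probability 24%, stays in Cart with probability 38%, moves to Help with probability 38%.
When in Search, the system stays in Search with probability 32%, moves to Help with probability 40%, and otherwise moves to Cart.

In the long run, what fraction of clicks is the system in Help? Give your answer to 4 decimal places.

0.3713

Let the stationary distribution be π with π = πP and π_1 + π_2 + π_3 = 1.
π_1 = 0.34·π_1 + 0.38·π_2 + 0.4·π_3
π_2 = 0.3·π_1 + 0.38·π_2 + 0.28·π_3
Solving with the normalization constraint gives π = (0.3713, 0.3194, 0.3093).
So the stationary probability of Help is 0.3713.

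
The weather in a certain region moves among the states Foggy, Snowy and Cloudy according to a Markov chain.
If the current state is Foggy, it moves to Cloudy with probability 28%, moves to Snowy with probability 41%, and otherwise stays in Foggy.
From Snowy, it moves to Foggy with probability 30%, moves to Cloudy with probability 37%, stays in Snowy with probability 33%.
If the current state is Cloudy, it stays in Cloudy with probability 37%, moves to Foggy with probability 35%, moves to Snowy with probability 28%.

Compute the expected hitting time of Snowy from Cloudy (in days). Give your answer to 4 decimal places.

3.0888

Let t(s) be the expected number of days to first reach Snowy from state s, with t(Snowy) = 0. Conditioning on the first day:
t(Foggy) = 1 + 0.31·t(Foggy) + 0.28·t(Cloudy)
t(Cloudy) = 1 + 0.35·t(Foggy) + 0.37·t(Cloudy)
Solving: t(Foggy) = 2.7027, t(Cloudy) = 3.0888.
Expected days from Cloudy to Snowy: 3.0888.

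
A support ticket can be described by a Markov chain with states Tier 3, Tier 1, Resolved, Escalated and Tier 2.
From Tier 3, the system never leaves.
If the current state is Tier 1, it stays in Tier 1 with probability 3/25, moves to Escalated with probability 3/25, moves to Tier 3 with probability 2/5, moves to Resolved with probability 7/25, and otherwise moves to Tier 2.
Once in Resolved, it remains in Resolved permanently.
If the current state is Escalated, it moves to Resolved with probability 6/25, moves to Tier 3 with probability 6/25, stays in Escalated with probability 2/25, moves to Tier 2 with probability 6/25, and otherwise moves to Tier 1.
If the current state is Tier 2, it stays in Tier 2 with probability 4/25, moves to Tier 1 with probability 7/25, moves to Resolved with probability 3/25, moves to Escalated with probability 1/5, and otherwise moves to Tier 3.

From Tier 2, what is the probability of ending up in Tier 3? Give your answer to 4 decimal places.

Let h(s) be the probability of absorption at Tier 3 starting from transient state s. Then h(Tier 3) = 1 and h(Resolved) = 0. By first-step analysis:
h(Tier 1) = 0.4·1 + 0.12·h(Tier 1) + 0.28·0 + 0.12·h(Escalated) + 0.08·h(Tier 2)
h(Escalated) = 0.24·1 + 0.2·h(Tier 1) + 0.24·0 + 0.08·h(Escalated) + 0.24·h(Tier 2)
h(Tier 2) = 0.24·1 + 0.28·h(Tier 1) + 0.12·0 + 0.2·h(Escalated) + 0.16·h(Tier 2)
Solving: h(Tier 1) = 0.5847, h(Escalated) = 0.5474, h(Tier 2) = 0.6109.
Starting from Tier 2, the probability is 0.6109.

0.6109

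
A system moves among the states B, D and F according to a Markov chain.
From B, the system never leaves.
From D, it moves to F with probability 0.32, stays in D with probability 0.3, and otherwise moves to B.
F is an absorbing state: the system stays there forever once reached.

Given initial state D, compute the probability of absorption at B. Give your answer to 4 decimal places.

Let h(s) be the probability of absorption at B starting from transient state s. Then h(B) = 1 and h(F) = 0. By first-step analysis:
h(D) = 0.38·1 + 0.3·h(D) + 0.32·0
Solving: h(D) = 0.5429.
Starting from D, the probability is 0.5429.

0.5429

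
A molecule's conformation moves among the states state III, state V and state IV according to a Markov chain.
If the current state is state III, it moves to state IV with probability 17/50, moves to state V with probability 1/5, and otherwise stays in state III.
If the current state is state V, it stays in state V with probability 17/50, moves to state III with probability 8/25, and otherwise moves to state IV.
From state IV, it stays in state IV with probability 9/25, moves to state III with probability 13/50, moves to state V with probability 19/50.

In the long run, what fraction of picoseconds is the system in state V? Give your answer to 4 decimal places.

Let the stationary distribution be π with π = πP and π_1 + π_2 + π_3 = 1.
π_1 = 0.46·π_1 + 0.32·π_2 + 0.26·π_3
π_2 = 0.2·π_1 + 0.34·π_2 + 0.38·π_3
Solving with the normalization constraint gives π = (0.3479, 0.3052, 0.3469).
So the stationary probability of state V is 0.3052.

0.3052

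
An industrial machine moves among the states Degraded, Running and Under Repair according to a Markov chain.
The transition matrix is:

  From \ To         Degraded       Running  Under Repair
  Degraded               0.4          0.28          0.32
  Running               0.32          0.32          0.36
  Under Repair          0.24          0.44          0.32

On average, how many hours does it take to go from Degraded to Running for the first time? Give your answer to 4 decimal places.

3.0193

Let t(s) be the expected number of hours to first reach Running from state s, with t(Running) = 0. Conditioning on the first hour:
t(Degraded) = 1 + 0.4·t(Degraded) + 0.32·t(Under Repair)
t(Under Repair) = 1 + 0.24·t(Degraded) + 0.32·t(Under Repair)
Solving: t(Degraded) = 3.0193, t(Under Repair) = 2.5362.
Expected hours from Degraded to Running: 3.0193.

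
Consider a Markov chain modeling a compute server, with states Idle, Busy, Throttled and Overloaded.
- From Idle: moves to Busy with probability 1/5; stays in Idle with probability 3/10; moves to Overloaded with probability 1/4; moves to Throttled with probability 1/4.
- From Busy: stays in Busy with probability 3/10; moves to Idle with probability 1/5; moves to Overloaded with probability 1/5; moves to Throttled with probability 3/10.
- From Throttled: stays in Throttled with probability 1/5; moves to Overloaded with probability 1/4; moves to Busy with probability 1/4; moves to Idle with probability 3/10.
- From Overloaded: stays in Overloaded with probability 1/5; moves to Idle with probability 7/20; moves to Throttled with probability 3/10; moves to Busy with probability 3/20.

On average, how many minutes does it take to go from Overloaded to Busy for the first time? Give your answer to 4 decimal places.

Let t(s) be the expected number of minutes to first reach Busy from state s, with t(Busy) = 0. Conditioning on the first minute:
t(Idle) = 1 + 0.3·t(Idle) + 0.25·t(Throttled) + 0.25·t(Overloaded)
t(Throttled) = 1 + 0.3·t(Idle) + 0.2·t(Throttled) + 0.25·t(Overloaded)
t(Overloaded) = 1 + 0.35·t(Idle) + 0.3·t(Throttled) + 0.2·t(Overloaded)
Solving: t(Idle) = 4.9859, t(Throttled) = 4.7484, t(Overloaded) = 5.2120.
Expected minutes from Overloaded to Busy: 5.2120.

5.2120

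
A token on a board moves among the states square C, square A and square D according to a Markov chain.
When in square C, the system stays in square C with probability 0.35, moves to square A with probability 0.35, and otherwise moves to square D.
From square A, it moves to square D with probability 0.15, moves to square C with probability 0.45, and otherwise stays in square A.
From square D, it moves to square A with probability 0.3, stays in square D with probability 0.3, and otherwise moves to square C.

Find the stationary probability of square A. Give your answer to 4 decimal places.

Let the stationary distribution be π with π = πP and π_1 + π_2 + π_3 = 1.
π_1 = 0.35·π_1 + 0.45·π_2 + 0.4·π_3
π_2 = 0.35·π_1 + 0.4·π_2 + 0.3·π_3
Solving with the normalization constraint gives π = (0.3979, 0.3554, 0.2467).
So the stationary probability of square A is 0.3554.

0.3554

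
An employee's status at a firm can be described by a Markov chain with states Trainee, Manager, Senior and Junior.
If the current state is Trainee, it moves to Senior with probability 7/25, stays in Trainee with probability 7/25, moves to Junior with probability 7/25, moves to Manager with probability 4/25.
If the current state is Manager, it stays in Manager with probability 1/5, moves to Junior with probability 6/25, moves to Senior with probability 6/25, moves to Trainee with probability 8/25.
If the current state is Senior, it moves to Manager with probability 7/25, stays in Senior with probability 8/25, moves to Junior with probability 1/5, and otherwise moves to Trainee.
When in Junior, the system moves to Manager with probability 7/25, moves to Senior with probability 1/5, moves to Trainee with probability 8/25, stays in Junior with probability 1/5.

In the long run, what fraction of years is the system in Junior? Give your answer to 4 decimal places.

Let the stationary distribution be π with π = πP and π_1 + π_2 + π_3 + π_4 = 1.
π_1 = 0.28·π_1 + 0.32·π_2 + 0.2·π_3 + 0.32·π_4
π_2 = 0.16·π_1 + 0.2·π_2 + 0.28·π_3 + 0.28·π_4
π_3 = 0.28·π_1 + 0.24·π_2 + 0.32·π_3 + 0.2·π_4
Solving with the normalization constraint gives π = (0.2774, 0.2284, 0.2629, 0.2313).
So the stationary probability of Junior is 0.2313.

0.2313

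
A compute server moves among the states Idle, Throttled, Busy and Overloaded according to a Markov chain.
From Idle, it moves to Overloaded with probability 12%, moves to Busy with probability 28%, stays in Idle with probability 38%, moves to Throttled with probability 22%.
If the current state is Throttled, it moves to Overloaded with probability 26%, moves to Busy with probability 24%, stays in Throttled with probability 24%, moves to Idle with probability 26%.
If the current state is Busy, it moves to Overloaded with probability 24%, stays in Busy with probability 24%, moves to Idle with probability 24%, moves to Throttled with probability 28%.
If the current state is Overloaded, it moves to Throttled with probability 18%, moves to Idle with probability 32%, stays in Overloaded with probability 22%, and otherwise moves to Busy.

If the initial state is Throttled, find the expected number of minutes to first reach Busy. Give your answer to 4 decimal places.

Let t(s) be the expected number of minutes to first reach Busy from state s, with t(Busy) = 0. Conditioning on the first minute:
t(Idle) = 1 + 0.38·t(Idle) + 0.22·t(Throttled) + 0.12·t(Overloaded)
t(Throttled) = 1 + 0.26·t(Idle) + 0.24·t(Throttled) + 0.26·t(Overloaded)
t(Overloaded) = 1 + 0.32·t(Idle) + 0.18·t(Throttled) + 0.22·t(Overloaded)
Solving: t(Idle) = 3.6860, t(Throttled) = 3.8355, t(Overloaded) = 3.6794.
Expected minutes from Throttled to Busy: 3.8355.

3.8355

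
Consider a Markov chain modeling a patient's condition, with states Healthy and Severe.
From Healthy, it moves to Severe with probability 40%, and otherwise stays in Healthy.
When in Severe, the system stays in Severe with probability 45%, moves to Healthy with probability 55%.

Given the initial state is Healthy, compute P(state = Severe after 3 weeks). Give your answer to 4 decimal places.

Propagate the distribution vector 3 weeks from Healthy.
After 0 weeks: (1.0000, 0.0000)
After 1 week: (0.6000, 0.4000)
After 2 weeks: (0.5800, 0.4200)
After 3 weeks: (0.5790, 0.4210)
P(in Severe after 3 weeks) = 0.4210

0.4210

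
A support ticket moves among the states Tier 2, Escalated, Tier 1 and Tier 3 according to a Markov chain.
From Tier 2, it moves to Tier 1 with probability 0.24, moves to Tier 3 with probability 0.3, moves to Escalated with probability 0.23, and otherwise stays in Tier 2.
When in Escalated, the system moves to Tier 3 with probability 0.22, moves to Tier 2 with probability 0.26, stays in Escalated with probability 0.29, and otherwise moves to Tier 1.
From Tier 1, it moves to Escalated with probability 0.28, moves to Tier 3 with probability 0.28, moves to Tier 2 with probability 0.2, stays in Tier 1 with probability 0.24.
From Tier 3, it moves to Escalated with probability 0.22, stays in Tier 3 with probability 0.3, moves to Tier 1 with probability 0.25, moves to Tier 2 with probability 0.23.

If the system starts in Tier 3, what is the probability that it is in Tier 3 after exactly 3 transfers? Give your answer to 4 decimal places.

Propagate the distribution vector 3 transfers from Tier 3.
After 0 transfers: (0.0000, 0.0000, 0.0000, 1.0000)
After 1 transfer: (0.2300, 0.2200, 0.2500, 0.3000)
After 2 transfers: (0.2291, 0.2527, 0.2408, 0.2774)
After 3 transfers: (0.2304, 0.2544, 0.2402, 0.2750)
P(in Tier 3 after 3 transfers) = 0.2750

0.2750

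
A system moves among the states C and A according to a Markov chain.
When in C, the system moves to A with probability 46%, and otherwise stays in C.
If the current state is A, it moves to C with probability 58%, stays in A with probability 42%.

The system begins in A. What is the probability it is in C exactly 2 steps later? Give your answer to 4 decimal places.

0.5568

Sum over the intermediate state after 1 step:
P = P(A→C)·P(C→C) + P(A→A)·P(A→C)
  = 0.58×0.54 + 0.42×0.58
  = 0.3132 + 0.2436 = 0.5568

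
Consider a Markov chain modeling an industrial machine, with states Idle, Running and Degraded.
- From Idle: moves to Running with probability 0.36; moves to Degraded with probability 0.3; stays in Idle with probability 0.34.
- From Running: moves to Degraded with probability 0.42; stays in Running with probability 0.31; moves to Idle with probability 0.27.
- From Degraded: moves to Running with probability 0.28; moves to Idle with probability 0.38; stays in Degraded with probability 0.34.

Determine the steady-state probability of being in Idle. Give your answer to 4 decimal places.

Let the stationary distribution be π with π = πP and π_1 + π_2 + π_3 = 1.
π_1 = 0.34·π_1 + 0.27·π_2 + 0.38·π_3
π_2 = 0.36·π_1 + 0.31·π_2 + 0.28·π_3
Solving with the normalization constraint gives π = (0.3320, 0.3160, 0.3520).
So the stationary probability of Idle is 0.3320.

0.3320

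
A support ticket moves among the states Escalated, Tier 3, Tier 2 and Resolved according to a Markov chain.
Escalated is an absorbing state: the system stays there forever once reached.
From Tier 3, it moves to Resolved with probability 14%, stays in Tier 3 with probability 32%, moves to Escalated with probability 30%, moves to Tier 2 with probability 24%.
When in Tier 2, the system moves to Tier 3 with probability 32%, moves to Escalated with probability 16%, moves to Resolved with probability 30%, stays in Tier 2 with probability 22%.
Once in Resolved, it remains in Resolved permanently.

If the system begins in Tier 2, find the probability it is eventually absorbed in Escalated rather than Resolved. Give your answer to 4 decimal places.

0.4515

Let h(s) be the probability of absorption at Escalated starting from transient state s. Then h(Escalated) = 1 and h(Resolved) = 0. By first-step analysis:
h(Tier 3) = 0.3·1 + 0.32·h(Tier 3) + 0.24·h(Tier 2) + 0.14·0
h(Tier 2) = 0.16·1 + 0.32·h(Tier 3) + 0.22·h(Tier 2) + 0.3·0
Solving: h(Tier 3) = 0.6005, h(Tier 2) = 0.4515.
Starting from Tier 2, the probability is 0.4515.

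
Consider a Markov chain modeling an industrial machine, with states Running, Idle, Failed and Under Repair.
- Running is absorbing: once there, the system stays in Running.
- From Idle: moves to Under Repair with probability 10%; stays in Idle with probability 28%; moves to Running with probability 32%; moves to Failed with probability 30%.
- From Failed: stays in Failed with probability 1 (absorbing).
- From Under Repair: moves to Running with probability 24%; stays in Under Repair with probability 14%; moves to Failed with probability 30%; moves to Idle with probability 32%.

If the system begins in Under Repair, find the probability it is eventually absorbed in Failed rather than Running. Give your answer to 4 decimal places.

Let h(s) be the probability of absorption at Failed starting from transient state s. Then h(Failed) = 1 and h(Running) = 0. By first-step analysis:
h(Idle) = 0.32·0 + 0.28·h(Idle) + 0.3·1 + 0.1·h(Under Repair)
h(Under Repair) = 0.24·0 + 0.32·h(Idle) + 0.3·1 + 0.14·h(Under Repair)
Solving: h(Idle) = 0.4905, h(Under Repair) = 0.5313.
Starting from Under Repair, the probability is 0.5313.

0.5313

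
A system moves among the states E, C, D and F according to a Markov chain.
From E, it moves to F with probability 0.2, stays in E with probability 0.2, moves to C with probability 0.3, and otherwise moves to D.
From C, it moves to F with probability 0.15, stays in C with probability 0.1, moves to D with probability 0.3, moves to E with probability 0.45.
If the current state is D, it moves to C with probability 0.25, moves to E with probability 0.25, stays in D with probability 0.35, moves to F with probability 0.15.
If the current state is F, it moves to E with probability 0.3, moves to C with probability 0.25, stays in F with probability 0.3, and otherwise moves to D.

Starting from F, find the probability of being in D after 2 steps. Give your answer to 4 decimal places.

0.2625

Propagate the distribution vector 2 steps from F.
After 0 steps: (0.0000, 0.0000, 0.0000, 1.0000)
After 1 step: (0.3000, 0.2500, 0.1500, 0.3000)
After 2 steps: (0.3000, 0.2275, 0.2625, 0.2100)
P(in D after 2 steps) = 0.2625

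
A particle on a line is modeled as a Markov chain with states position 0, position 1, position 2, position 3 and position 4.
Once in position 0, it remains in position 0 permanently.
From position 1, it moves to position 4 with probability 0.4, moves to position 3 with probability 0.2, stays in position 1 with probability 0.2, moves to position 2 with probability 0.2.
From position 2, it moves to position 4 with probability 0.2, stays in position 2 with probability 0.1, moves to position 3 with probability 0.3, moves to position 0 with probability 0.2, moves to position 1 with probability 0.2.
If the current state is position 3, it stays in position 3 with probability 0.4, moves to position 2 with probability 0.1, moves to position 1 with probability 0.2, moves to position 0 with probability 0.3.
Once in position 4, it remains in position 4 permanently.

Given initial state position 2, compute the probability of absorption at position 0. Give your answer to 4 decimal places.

Let h(s) be the probability of absorption at position 0 starting from transient state s. Then h(position 0) = 1 and h(position 4) = 0. By first-step analysis:
h(position 1) = 0.2·h(position 1) + 0.2·h(position 2) + 0.2·h(position 3) + 0.4·0
h(position 2) = 0.2·1 + 0.2·h(position 1) + 0.1·h(position 2) + 0.3·h(position 3) + 0.2·0
h(position 3) = 0.3·1 + 0.2·h(position 1) + 0.1·h(position 2) + 0.4·h(position 3)
Solving: h(position 1) = 0.3012, h(position 2) = 0.5181, h(position 3) = 0.6867.
Starting from position 2, the probability is 0.5181.

0.5181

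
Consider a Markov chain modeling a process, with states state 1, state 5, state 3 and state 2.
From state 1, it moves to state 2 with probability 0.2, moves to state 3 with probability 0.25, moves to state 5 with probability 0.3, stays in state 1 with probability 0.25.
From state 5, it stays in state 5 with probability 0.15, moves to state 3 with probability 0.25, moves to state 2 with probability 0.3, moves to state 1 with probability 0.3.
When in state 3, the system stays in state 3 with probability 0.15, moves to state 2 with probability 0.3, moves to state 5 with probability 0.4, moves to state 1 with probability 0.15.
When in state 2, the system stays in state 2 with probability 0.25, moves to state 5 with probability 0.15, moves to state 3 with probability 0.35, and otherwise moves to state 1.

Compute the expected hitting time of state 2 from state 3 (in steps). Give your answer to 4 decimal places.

3.5934

Let t(s) be the expected number of steps to first reach state 2 from state s, with t(state 2) = 0. Conditioning on the first step:
t(state 1) = 1 + 0.25·t(state 1) + 0.3·t(state 5) + 0.25·t(state 3)
t(state 5) = 1 + 0.3·t(state 1) + 0.15·t(state 5) + 0.25·t(state 3)
t(state 3) = 1 + 0.15·t(state 1) + 0.4·t(state 5) + 0.15·t(state 3)
Solving: t(state 1) = 3.9874, t(state 5) = 3.6407, t(state 3) = 3.5934.
Expected steps from state 3 to state 2: 3.5934.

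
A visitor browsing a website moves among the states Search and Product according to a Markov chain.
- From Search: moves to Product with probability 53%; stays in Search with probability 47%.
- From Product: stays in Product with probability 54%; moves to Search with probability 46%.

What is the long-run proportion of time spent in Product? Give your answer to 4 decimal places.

Let the stationary distribution be π with π = πP and π_1 + π_2 = 1.
π_1 = 0.47·π_1 + 0.46·π_2
Solving with the normalization constraint gives π = (0.4646, 0.5354).
So the stationary probability of Product is 0.5354.

0.5354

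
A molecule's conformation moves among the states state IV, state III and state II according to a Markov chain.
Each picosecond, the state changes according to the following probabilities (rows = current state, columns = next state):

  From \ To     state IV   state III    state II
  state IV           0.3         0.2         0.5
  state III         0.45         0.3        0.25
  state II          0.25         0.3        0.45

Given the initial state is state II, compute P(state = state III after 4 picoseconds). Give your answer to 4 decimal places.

Propagate the distribution vector 4 picoseconds from state II.
After 0 picoseconds: (0.0000, 0.0000, 1.0000)
After 1 picosecond: (0.2500, 0.3000, 0.4500)
After 2 picoseconds: (0.3225, 0.2750, 0.4025)
After 3 picoseconds: (0.3211, 0.2678, 0.4111)
After 4 picoseconds: (0.3196, 0.2679, 0.4125)
P(in state III after 4 picoseconds) = 0.2679

0.2679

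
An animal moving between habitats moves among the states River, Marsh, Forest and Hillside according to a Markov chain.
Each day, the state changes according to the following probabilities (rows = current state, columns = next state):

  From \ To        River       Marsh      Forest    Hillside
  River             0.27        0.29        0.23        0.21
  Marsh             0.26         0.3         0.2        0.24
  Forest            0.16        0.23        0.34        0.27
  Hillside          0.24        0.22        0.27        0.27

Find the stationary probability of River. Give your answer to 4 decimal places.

0.2313

Let the stationary distribution be π with π = πP and π_1 + π_2 + π_3 + π_4 = 1.
π_1 = 0.27·π_1 + 0.26·π_2 + 0.16·π_3 + 0.24·π_4
π_2 = 0.29·π_1 + 0.3·π_2 + 0.23·π_3 + 0.22·π_4
π_3 = 0.23·π_1 + 0.2·π_2 + 0.34·π_3 + 0.27·π_4
Solving with the normalization constraint gives π = (0.2313, 0.2596, 0.2608, 0.2483).
So the stationary probability of River is 0.2313.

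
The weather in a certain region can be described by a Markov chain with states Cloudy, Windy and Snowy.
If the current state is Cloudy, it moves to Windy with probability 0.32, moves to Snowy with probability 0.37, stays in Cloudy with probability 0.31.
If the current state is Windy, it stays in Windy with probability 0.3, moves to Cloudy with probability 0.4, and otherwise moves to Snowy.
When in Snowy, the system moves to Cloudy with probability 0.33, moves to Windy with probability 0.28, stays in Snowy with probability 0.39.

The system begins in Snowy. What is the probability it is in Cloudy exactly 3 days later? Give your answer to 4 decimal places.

Propagate the distribution vector 3 days from Snowy.
After 0 days: (0.0000, 0.0000, 1.0000)
After 1 day: (0.3300, 0.2800, 0.3900)
After 2 days: (0.3430, 0.2988, 0.3582)
After 3 days: (0.3441, 0.2997, 0.3562)
P(in Cloudy after 3 days) = 0.3441

0.3441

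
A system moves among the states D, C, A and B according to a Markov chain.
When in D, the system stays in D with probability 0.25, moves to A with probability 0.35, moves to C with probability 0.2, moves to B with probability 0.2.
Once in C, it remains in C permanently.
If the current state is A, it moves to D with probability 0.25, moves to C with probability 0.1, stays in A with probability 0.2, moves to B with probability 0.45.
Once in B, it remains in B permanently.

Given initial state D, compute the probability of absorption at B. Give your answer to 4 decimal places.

0.6195

Let h(s) be the probability of absorption at B starting from transient state s. Then h(B) = 1 and h(C) = 0. By first-step analysis:
h(D) = 0.25·h(D) + 0.2·0 + 0.35·h(A) + 0.2·1
h(A) = 0.25·h(D) + 0.1·0 + 0.2·h(A) + 0.45·1
Solving: h(D) = 0.6195, h(A) = 0.7561.
Starting from D, the probability is 0.6195.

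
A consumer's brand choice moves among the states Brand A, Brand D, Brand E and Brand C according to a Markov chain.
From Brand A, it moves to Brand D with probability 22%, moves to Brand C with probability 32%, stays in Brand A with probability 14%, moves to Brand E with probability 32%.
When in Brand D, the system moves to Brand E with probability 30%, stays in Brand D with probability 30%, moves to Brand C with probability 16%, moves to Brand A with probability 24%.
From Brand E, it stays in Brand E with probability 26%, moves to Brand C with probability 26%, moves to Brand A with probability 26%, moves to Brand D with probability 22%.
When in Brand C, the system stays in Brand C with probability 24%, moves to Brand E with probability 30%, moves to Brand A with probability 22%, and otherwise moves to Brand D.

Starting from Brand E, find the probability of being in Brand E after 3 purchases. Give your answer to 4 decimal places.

Propagate the distribution vector 3 purchases from Brand E.
After 0 purchases: (0.0000, 0.0000, 1.0000, 0.0000)
After 1 purchase: (0.2600, 0.2200, 0.2600, 0.2600)
After 2 purchases: (0.2140, 0.2428, 0.2948, 0.2484)
After 3 purchases: (0.2195, 0.2444, 0.2925, 0.2436)
P(in Brand E after 3 purchases) = 0.2925

0.2925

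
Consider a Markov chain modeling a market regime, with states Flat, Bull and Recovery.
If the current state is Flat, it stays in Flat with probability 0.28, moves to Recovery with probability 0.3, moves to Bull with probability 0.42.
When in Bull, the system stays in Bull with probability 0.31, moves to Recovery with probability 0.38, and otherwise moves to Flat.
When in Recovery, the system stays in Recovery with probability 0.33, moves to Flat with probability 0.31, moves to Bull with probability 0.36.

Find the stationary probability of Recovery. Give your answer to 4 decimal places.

0.3390

Let the stationary distribution be π with π = πP and π_1 + π_2 + π_3 = 1.
π_1 = 0.28·π_1 + 0.31·π_2 + 0.31·π_3
π_2 = 0.42·π_1 + 0.31·π_2 + 0.36·π_3
Solving with the normalization constraint gives π = (0.3010, 0.3601, 0.3390).
So the stationary probability of Recovery is 0.3390.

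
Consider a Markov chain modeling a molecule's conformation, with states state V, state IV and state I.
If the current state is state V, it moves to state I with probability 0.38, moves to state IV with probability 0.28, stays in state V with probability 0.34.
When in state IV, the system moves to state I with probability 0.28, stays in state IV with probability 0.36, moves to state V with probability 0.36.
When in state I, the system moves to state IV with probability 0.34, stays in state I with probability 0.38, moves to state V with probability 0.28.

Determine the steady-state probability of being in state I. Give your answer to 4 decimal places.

0.3473

Let the stationary distribution be π with π = πP and π_1 + π_2 + π_3 = 1.
π_1 = 0.34·π_1 + 0.36·π_2 + 0.28·π_3
π_2 = 0.28·π_1 + 0.36·π_2 + 0.34·π_3
Solving with the normalization constraint gives π = (0.3257, 0.3270, 0.3473).
So the stationary probability of state I is 0.3473.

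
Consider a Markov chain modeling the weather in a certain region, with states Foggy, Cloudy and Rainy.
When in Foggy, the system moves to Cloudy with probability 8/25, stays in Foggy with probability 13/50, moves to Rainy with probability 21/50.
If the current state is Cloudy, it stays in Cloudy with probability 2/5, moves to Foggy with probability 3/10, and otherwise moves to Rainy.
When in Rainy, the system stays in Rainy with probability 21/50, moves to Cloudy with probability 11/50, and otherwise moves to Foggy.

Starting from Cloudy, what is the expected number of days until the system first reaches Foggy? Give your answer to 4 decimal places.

Let t(s) be the expected number of days to first reach Foggy from state s, with t(Foggy) = 0. Conditioning on the first day:
t(Cloudy) = 1 + 0.4·t(Cloudy) + 0.3·t(Rainy)
t(Rainy) = 1 + 0.22·t(Cloudy) + 0.42·t(Rainy)
Solving: t(Cloudy) = 3.1206, t(Rainy) = 2.9078.
Expected days from Cloudy to Foggy: 3.1206.

3.1206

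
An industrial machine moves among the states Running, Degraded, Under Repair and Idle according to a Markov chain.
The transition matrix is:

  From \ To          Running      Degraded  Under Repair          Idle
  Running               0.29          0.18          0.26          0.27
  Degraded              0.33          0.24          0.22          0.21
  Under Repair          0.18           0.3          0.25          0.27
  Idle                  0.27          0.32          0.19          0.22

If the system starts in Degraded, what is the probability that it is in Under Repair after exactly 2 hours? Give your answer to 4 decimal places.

0.2335

Propagate the distribution vector 2 hours from Degraded.
After 0 hours: (0.0000, 1.0000, 0.0000, 0.0000)
After 1 hour: (0.3300, 0.2400, 0.2200, 0.2100)
After 2 hours: (0.2712, 0.2502, 0.2335, 0.2451)
P(in Under Repair after 2 hours) = 0.2335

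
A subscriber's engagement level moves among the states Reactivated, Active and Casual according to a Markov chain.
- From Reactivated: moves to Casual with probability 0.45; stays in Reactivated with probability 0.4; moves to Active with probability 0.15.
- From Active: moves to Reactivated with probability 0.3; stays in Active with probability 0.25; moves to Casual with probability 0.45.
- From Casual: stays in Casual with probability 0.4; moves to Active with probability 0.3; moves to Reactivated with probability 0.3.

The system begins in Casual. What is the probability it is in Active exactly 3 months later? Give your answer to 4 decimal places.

Propagate the distribution vector 3 months from Casual.
After 0 months: (0.0000, 0.0000, 1.0000)
After 1 month: (0.3000, 0.3000, 0.4000)
After 2 months: (0.3300, 0.2400, 0.4300)
After 3 months: (0.3330, 0.2385, 0.4285)
P(in Active after 3 months) = 0.2385

0.2385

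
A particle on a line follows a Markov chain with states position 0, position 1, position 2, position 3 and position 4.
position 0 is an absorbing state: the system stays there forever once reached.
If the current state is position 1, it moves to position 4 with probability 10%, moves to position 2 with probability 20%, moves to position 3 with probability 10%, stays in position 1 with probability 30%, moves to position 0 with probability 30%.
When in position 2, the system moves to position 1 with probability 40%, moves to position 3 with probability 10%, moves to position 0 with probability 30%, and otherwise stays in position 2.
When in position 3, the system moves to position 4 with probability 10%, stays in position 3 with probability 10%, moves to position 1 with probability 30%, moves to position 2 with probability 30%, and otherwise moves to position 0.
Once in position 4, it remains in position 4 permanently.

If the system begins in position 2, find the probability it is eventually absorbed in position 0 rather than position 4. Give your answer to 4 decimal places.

Let h(s) be the probability of absorption at position 0 starting from transient state s. Then h(position 0) = 1 and h(position 4) = 0. By first-step analysis:
h(position 1) = 0.3·1 + 0.3·h(position 1) + 0.2·h(position 2) + 0.1·h(position 3) + 0.1·0
h(position 2) = 0.3·1 + 0.4·h(position 1) + 0.2·h(position 2) + 0.1·h(position 3)
h(position 3) = 0.2·1 + 0.3·h(position 1) + 0.3·h(position 2) + 0.1·h(position 3) + 0.1·0
Solving: h(position 1) = 0.7859, h(position 2) = 0.8645, h(position 3) = 0.7724.
Starting from position 2, the probability is 0.8645.

0.8645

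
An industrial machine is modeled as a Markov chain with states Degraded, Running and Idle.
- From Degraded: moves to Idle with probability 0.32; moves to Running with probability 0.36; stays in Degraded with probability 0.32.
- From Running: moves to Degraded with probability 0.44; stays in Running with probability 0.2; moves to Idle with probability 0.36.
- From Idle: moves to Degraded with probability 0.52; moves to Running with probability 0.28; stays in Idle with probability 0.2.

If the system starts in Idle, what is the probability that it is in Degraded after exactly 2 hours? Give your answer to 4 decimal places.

Sum over the intermediate state after 1 hour:
P = P(Idle→Degraded)·P(Degraded→Degraded) + P(Idle→Running)·P(Running→Degraded) + P(Idle→Idle)·P(Idle→Degraded)
  = 0.52×0.32 + 0.28×0.44 + 0.2×0.52
  = 0.1664 + 0.1232 + 0.1040 = 0.3936

0.3936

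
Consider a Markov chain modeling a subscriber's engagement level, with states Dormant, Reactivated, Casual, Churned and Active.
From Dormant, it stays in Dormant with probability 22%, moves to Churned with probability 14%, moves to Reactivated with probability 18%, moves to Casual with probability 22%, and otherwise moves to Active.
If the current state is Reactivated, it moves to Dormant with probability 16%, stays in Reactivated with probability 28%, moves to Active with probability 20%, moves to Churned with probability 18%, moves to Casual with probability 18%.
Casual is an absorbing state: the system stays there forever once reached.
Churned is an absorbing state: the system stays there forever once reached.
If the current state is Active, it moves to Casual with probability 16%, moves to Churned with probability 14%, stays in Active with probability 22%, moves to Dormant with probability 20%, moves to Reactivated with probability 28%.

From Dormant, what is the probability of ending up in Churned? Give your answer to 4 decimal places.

Let h(s) be the probability of absorption at Churned starting from transient state s. Then h(Churned) = 1 and h(Casual) = 0. By first-step analysis:
h(Dormant) = 0.22·h(Dormant) + 0.18·h(Reactivated) + 0.22·0 + 0.14·1 + 0.24·h(Active)
h(Reactivated) = 0.16·h(Dormant) + 0.28·h(Reactivated) + 0.18·0 + 0.18·1 + 0.2·h(Active)
h(Active) = 0.2·h(Dormant) + 0.28·h(Reactivated) + 0.16·0 + 0.14·1 + 0.22·h(Active)
Solving: h(Dormant) = 0.4301, h(Reactivated) = 0.4733, h(Active) = 0.4597.
Starting from Dormant, the probability is 0.4301.

0.4301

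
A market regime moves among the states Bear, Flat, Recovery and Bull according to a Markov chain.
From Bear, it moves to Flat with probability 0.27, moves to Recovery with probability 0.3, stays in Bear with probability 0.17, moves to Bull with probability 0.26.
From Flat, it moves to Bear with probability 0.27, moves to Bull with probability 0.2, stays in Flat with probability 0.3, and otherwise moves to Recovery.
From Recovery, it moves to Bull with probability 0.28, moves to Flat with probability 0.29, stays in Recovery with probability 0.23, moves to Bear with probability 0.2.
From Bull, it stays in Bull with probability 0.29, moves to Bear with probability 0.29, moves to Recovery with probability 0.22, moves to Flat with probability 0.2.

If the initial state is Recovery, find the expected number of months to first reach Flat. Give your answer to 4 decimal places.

3.8377

Let t(s) be the expected number of months to first reach Flat from state s, with t(Flat) = 0. Conditioning on the first month:
t(Bear) = 1 + 0.17·t(Bear) + 0.3·t(Recovery) + 0.26·t(Bull)
t(Recovery) = 1 + 0.2·t(Bear) + 0.23·t(Recovery) + 0.28·t(Bull)
t(Bull) = 1 + 0.29·t(Bear) + 0.22·t(Recovery) + 0.29·t(Bull)
Solving: t(Bear) = 3.9053, t(Recovery) = 3.8377, t(Bull) = 4.1927.
Expected months from Recovery to Flat: 3.8377.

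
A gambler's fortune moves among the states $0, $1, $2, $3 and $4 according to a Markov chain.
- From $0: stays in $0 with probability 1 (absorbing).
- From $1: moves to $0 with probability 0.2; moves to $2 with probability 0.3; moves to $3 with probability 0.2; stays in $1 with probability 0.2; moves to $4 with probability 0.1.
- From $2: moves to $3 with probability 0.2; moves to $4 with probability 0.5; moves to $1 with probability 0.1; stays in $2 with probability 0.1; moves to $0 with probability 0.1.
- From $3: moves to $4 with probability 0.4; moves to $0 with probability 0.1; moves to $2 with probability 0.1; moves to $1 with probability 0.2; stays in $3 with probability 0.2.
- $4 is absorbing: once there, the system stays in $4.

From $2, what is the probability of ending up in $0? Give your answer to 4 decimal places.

0.2099

Let h(s) be the probability of absorption at $0 starting from transient state s. Then h($0) = 1 and h($4) = 0. By first-step analysis:
h($1) = 0.2·1 + 0.2·h($1) + 0.3·h($2) + 0.2·h($3) + 0.1·0
h($2) = 0.1·1 + 0.1·h($1) + 0.1·h($2) + 0.2·h($3) + 0.5·0
h($3) = 0.1·1 + 0.2·h($1) + 0.1·h($2) + 0.2·h($3) + 0.4·0
Solving: h($1) = 0.3909, h($2) = 0.2099, h($3) = 0.2490.
Starting from $2, the probability is 0.2099.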